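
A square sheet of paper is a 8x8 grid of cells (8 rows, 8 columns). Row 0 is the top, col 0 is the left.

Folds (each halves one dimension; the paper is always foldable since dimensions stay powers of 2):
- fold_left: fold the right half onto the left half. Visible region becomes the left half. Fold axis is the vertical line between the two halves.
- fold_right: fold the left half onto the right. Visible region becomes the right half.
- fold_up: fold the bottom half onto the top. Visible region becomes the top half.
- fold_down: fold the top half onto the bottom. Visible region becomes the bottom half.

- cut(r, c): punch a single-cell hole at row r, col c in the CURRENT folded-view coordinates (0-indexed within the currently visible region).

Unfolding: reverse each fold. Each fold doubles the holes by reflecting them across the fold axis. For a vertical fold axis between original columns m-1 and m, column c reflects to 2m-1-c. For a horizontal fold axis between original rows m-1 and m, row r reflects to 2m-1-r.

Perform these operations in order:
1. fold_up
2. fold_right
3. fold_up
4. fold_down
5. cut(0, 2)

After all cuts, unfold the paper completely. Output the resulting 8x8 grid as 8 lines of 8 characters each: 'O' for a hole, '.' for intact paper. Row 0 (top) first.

Answer: .O....O.
.O....O.
.O....O.
.O....O.
.O....O.
.O....O.
.O....O.
.O....O.

Derivation:
Op 1 fold_up: fold axis h@4; visible region now rows[0,4) x cols[0,8) = 4x8
Op 2 fold_right: fold axis v@4; visible region now rows[0,4) x cols[4,8) = 4x4
Op 3 fold_up: fold axis h@2; visible region now rows[0,2) x cols[4,8) = 2x4
Op 4 fold_down: fold axis h@1; visible region now rows[1,2) x cols[4,8) = 1x4
Op 5 cut(0, 2): punch at orig (1,6); cuts so far [(1, 6)]; region rows[1,2) x cols[4,8) = 1x4
Unfold 1 (reflect across h@1): 2 holes -> [(0, 6), (1, 6)]
Unfold 2 (reflect across h@2): 4 holes -> [(0, 6), (1, 6), (2, 6), (3, 6)]
Unfold 3 (reflect across v@4): 8 holes -> [(0, 1), (0, 6), (1, 1), (1, 6), (2, 1), (2, 6), (3, 1), (3, 6)]
Unfold 4 (reflect across h@4): 16 holes -> [(0, 1), (0, 6), (1, 1), (1, 6), (2, 1), (2, 6), (3, 1), (3, 6), (4, 1), (4, 6), (5, 1), (5, 6), (6, 1), (6, 6), (7, 1), (7, 6)]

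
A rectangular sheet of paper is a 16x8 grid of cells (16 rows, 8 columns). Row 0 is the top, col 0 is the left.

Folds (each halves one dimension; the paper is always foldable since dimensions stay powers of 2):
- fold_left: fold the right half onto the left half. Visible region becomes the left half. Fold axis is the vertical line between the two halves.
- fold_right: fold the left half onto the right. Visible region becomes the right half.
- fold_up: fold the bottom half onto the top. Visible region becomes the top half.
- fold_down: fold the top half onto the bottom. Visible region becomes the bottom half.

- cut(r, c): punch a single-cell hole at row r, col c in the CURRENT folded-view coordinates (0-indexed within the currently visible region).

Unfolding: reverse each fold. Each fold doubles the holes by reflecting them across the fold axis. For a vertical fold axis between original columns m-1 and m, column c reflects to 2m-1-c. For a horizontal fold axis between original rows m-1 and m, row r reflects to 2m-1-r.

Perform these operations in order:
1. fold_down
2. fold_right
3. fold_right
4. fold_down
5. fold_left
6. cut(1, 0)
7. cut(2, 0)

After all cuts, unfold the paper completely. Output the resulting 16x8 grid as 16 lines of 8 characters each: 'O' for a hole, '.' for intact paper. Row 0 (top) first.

Op 1 fold_down: fold axis h@8; visible region now rows[8,16) x cols[0,8) = 8x8
Op 2 fold_right: fold axis v@4; visible region now rows[8,16) x cols[4,8) = 8x4
Op 3 fold_right: fold axis v@6; visible region now rows[8,16) x cols[6,8) = 8x2
Op 4 fold_down: fold axis h@12; visible region now rows[12,16) x cols[6,8) = 4x2
Op 5 fold_left: fold axis v@7; visible region now rows[12,16) x cols[6,7) = 4x1
Op 6 cut(1, 0): punch at orig (13,6); cuts so far [(13, 6)]; region rows[12,16) x cols[6,7) = 4x1
Op 7 cut(2, 0): punch at orig (14,6); cuts so far [(13, 6), (14, 6)]; region rows[12,16) x cols[6,7) = 4x1
Unfold 1 (reflect across v@7): 4 holes -> [(13, 6), (13, 7), (14, 6), (14, 7)]
Unfold 2 (reflect across h@12): 8 holes -> [(9, 6), (9, 7), (10, 6), (10, 7), (13, 6), (13, 7), (14, 6), (14, 7)]
Unfold 3 (reflect across v@6): 16 holes -> [(9, 4), (9, 5), (9, 6), (9, 7), (10, 4), (10, 5), (10, 6), (10, 7), (13, 4), (13, 5), (13, 6), (13, 7), (14, 4), (14, 5), (14, 6), (14, 7)]
Unfold 4 (reflect across v@4): 32 holes -> [(9, 0), (9, 1), (9, 2), (9, 3), (9, 4), (9, 5), (9, 6), (9, 7), (10, 0), (10, 1), (10, 2), (10, 3), (10, 4), (10, 5), (10, 6), (10, 7), (13, 0), (13, 1), (13, 2), (13, 3), (13, 4), (13, 5), (13, 6), (13, 7), (14, 0), (14, 1), (14, 2), (14, 3), (14, 4), (14, 5), (14, 6), (14, 7)]
Unfold 5 (reflect across h@8): 64 holes -> [(1, 0), (1, 1), (1, 2), (1, 3), (1, 4), (1, 5), (1, 6), (1, 7), (2, 0), (2, 1), (2, 2), (2, 3), (2, 4), (2, 5), (2, 6), (2, 7), (5, 0), (5, 1), (5, 2), (5, 3), (5, 4), (5, 5), (5, 6), (5, 7), (6, 0), (6, 1), (6, 2), (6, 3), (6, 4), (6, 5), (6, 6), (6, 7), (9, 0), (9, 1), (9, 2), (9, 3), (9, 4), (9, 5), (9, 6), (9, 7), (10, 0), (10, 1), (10, 2), (10, 3), (10, 4), (10, 5), (10, 6), (10, 7), (13, 0), (13, 1), (13, 2), (13, 3), (13, 4), (13, 5), (13, 6), (13, 7), (14, 0), (14, 1), (14, 2), (14, 3), (14, 4), (14, 5), (14, 6), (14, 7)]

Answer: ........
OOOOOOOO
OOOOOOOO
........
........
OOOOOOOO
OOOOOOOO
........
........
OOOOOOOO
OOOOOOOO
........
........
OOOOOOOO
OOOOOOOO
........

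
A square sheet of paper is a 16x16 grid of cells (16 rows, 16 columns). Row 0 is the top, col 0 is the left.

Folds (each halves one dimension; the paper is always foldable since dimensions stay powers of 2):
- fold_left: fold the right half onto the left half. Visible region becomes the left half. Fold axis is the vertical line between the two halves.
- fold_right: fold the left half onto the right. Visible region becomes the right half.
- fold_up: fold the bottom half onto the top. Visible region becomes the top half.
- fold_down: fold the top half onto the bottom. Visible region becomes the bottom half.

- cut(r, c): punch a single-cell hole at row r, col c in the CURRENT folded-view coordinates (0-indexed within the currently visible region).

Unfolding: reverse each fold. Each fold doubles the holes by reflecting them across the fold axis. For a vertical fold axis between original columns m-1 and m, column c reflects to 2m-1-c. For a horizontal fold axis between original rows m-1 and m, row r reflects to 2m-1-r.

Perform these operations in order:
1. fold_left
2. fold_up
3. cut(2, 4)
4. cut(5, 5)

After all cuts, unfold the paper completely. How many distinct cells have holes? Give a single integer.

Op 1 fold_left: fold axis v@8; visible region now rows[0,16) x cols[0,8) = 16x8
Op 2 fold_up: fold axis h@8; visible region now rows[0,8) x cols[0,8) = 8x8
Op 3 cut(2, 4): punch at orig (2,4); cuts so far [(2, 4)]; region rows[0,8) x cols[0,8) = 8x8
Op 4 cut(5, 5): punch at orig (5,5); cuts so far [(2, 4), (5, 5)]; region rows[0,8) x cols[0,8) = 8x8
Unfold 1 (reflect across h@8): 4 holes -> [(2, 4), (5, 5), (10, 5), (13, 4)]
Unfold 2 (reflect across v@8): 8 holes -> [(2, 4), (2, 11), (5, 5), (5, 10), (10, 5), (10, 10), (13, 4), (13, 11)]

Answer: 8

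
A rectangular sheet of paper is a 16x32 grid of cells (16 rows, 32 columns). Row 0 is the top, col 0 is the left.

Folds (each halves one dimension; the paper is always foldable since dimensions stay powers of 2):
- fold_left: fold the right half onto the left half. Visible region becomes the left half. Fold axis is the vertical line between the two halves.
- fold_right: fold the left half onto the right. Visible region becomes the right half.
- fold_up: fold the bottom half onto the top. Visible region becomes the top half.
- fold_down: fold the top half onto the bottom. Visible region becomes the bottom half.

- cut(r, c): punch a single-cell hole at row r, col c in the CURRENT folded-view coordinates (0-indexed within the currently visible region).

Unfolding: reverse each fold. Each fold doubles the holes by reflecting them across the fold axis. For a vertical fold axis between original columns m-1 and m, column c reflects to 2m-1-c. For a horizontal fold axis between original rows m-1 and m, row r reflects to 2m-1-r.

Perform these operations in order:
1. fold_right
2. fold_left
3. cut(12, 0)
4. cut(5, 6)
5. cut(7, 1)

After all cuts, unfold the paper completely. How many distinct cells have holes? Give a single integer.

Op 1 fold_right: fold axis v@16; visible region now rows[0,16) x cols[16,32) = 16x16
Op 2 fold_left: fold axis v@24; visible region now rows[0,16) x cols[16,24) = 16x8
Op 3 cut(12, 0): punch at orig (12,16); cuts so far [(12, 16)]; region rows[0,16) x cols[16,24) = 16x8
Op 4 cut(5, 6): punch at orig (5,22); cuts so far [(5, 22), (12, 16)]; region rows[0,16) x cols[16,24) = 16x8
Op 5 cut(7, 1): punch at orig (7,17); cuts so far [(5, 22), (7, 17), (12, 16)]; region rows[0,16) x cols[16,24) = 16x8
Unfold 1 (reflect across v@24): 6 holes -> [(5, 22), (5, 25), (7, 17), (7, 30), (12, 16), (12, 31)]
Unfold 2 (reflect across v@16): 12 holes -> [(5, 6), (5, 9), (5, 22), (5, 25), (7, 1), (7, 14), (7, 17), (7, 30), (12, 0), (12, 15), (12, 16), (12, 31)]

Answer: 12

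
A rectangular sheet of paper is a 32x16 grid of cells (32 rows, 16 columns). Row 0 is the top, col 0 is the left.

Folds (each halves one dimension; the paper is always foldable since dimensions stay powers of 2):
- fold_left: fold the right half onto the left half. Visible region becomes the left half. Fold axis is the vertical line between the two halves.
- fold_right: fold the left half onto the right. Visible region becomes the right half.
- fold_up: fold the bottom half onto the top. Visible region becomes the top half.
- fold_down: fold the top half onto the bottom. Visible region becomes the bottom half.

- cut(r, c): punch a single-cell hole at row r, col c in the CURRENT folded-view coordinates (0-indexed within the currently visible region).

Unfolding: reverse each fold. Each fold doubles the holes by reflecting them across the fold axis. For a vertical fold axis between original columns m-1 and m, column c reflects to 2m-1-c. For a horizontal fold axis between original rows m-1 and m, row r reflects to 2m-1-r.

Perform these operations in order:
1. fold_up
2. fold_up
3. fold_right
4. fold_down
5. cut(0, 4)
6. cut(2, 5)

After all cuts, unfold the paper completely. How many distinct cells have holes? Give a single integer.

Answer: 32

Derivation:
Op 1 fold_up: fold axis h@16; visible region now rows[0,16) x cols[0,16) = 16x16
Op 2 fold_up: fold axis h@8; visible region now rows[0,8) x cols[0,16) = 8x16
Op 3 fold_right: fold axis v@8; visible region now rows[0,8) x cols[8,16) = 8x8
Op 4 fold_down: fold axis h@4; visible region now rows[4,8) x cols[8,16) = 4x8
Op 5 cut(0, 4): punch at orig (4,12); cuts so far [(4, 12)]; region rows[4,8) x cols[8,16) = 4x8
Op 6 cut(2, 5): punch at orig (6,13); cuts so far [(4, 12), (6, 13)]; region rows[4,8) x cols[8,16) = 4x8
Unfold 1 (reflect across h@4): 4 holes -> [(1, 13), (3, 12), (4, 12), (6, 13)]
Unfold 2 (reflect across v@8): 8 holes -> [(1, 2), (1, 13), (3, 3), (3, 12), (4, 3), (4, 12), (6, 2), (6, 13)]
Unfold 3 (reflect across h@8): 16 holes -> [(1, 2), (1, 13), (3, 3), (3, 12), (4, 3), (4, 12), (6, 2), (6, 13), (9, 2), (9, 13), (11, 3), (11, 12), (12, 3), (12, 12), (14, 2), (14, 13)]
Unfold 4 (reflect across h@16): 32 holes -> [(1, 2), (1, 13), (3, 3), (3, 12), (4, 3), (4, 12), (6, 2), (6, 13), (9, 2), (9, 13), (11, 3), (11, 12), (12, 3), (12, 12), (14, 2), (14, 13), (17, 2), (17, 13), (19, 3), (19, 12), (20, 3), (20, 12), (22, 2), (22, 13), (25, 2), (25, 13), (27, 3), (27, 12), (28, 3), (28, 12), (30, 2), (30, 13)]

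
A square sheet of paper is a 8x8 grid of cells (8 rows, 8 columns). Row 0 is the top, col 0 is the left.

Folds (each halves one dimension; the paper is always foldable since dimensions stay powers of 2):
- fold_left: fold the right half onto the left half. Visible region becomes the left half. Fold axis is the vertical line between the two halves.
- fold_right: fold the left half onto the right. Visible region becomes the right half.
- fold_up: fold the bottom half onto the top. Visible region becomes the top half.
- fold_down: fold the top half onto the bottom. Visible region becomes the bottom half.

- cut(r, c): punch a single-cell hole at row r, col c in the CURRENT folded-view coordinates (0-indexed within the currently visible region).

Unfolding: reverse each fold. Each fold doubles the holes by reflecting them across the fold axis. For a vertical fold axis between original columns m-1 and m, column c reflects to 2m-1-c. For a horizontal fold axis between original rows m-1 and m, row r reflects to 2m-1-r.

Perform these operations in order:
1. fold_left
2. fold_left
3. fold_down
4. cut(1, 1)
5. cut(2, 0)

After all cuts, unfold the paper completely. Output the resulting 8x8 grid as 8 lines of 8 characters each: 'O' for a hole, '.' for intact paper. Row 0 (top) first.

Op 1 fold_left: fold axis v@4; visible region now rows[0,8) x cols[0,4) = 8x4
Op 2 fold_left: fold axis v@2; visible region now rows[0,8) x cols[0,2) = 8x2
Op 3 fold_down: fold axis h@4; visible region now rows[4,8) x cols[0,2) = 4x2
Op 4 cut(1, 1): punch at orig (5,1); cuts so far [(5, 1)]; region rows[4,8) x cols[0,2) = 4x2
Op 5 cut(2, 0): punch at orig (6,0); cuts so far [(5, 1), (6, 0)]; region rows[4,8) x cols[0,2) = 4x2
Unfold 1 (reflect across h@4): 4 holes -> [(1, 0), (2, 1), (5, 1), (6, 0)]
Unfold 2 (reflect across v@2): 8 holes -> [(1, 0), (1, 3), (2, 1), (2, 2), (5, 1), (5, 2), (6, 0), (6, 3)]
Unfold 3 (reflect across v@4): 16 holes -> [(1, 0), (1, 3), (1, 4), (1, 7), (2, 1), (2, 2), (2, 5), (2, 6), (5, 1), (5, 2), (5, 5), (5, 6), (6, 0), (6, 3), (6, 4), (6, 7)]

Answer: ........
O..OO..O
.OO..OO.
........
........
.OO..OO.
O..OO..O
........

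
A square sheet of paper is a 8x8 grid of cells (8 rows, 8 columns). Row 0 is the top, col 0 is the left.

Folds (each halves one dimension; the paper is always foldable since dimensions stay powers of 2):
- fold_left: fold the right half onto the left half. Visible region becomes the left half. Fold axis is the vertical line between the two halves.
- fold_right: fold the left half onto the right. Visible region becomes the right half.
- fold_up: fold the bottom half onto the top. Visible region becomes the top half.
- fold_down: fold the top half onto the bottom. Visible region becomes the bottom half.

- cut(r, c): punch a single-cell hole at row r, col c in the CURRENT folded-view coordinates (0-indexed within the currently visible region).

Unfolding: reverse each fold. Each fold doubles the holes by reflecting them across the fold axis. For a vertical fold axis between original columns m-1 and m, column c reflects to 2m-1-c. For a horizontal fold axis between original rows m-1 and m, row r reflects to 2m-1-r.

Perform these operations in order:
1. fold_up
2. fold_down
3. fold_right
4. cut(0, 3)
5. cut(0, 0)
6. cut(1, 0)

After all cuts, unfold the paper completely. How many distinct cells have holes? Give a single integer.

Op 1 fold_up: fold axis h@4; visible region now rows[0,4) x cols[0,8) = 4x8
Op 2 fold_down: fold axis h@2; visible region now rows[2,4) x cols[0,8) = 2x8
Op 3 fold_right: fold axis v@4; visible region now rows[2,4) x cols[4,8) = 2x4
Op 4 cut(0, 3): punch at orig (2,7); cuts so far [(2, 7)]; region rows[2,4) x cols[4,8) = 2x4
Op 5 cut(0, 0): punch at orig (2,4); cuts so far [(2, 4), (2, 7)]; region rows[2,4) x cols[4,8) = 2x4
Op 6 cut(1, 0): punch at orig (3,4); cuts so far [(2, 4), (2, 7), (3, 4)]; region rows[2,4) x cols[4,8) = 2x4
Unfold 1 (reflect across v@4): 6 holes -> [(2, 0), (2, 3), (2, 4), (2, 7), (3, 3), (3, 4)]
Unfold 2 (reflect across h@2): 12 holes -> [(0, 3), (0, 4), (1, 0), (1, 3), (1, 4), (1, 7), (2, 0), (2, 3), (2, 4), (2, 7), (3, 3), (3, 4)]
Unfold 3 (reflect across h@4): 24 holes -> [(0, 3), (0, 4), (1, 0), (1, 3), (1, 4), (1, 7), (2, 0), (2, 3), (2, 4), (2, 7), (3, 3), (3, 4), (4, 3), (4, 4), (5, 0), (5, 3), (5, 4), (5, 7), (6, 0), (6, 3), (6, 4), (6, 7), (7, 3), (7, 4)]

Answer: 24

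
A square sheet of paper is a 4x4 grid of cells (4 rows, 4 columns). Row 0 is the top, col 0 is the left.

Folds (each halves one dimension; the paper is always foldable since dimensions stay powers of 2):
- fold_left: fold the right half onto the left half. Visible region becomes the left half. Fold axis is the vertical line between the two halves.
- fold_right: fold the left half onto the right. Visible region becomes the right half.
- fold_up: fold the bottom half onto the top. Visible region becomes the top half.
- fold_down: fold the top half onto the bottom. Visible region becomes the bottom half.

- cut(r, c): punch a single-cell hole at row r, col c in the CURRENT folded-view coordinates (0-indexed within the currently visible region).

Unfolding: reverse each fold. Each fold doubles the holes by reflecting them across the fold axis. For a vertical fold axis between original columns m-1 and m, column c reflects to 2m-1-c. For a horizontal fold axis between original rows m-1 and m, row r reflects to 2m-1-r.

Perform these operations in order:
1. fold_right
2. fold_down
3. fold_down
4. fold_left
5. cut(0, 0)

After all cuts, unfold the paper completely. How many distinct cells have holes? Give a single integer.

Op 1 fold_right: fold axis v@2; visible region now rows[0,4) x cols[2,4) = 4x2
Op 2 fold_down: fold axis h@2; visible region now rows[2,4) x cols[2,4) = 2x2
Op 3 fold_down: fold axis h@3; visible region now rows[3,4) x cols[2,4) = 1x2
Op 4 fold_left: fold axis v@3; visible region now rows[3,4) x cols[2,3) = 1x1
Op 5 cut(0, 0): punch at orig (3,2); cuts so far [(3, 2)]; region rows[3,4) x cols[2,3) = 1x1
Unfold 1 (reflect across v@3): 2 holes -> [(3, 2), (3, 3)]
Unfold 2 (reflect across h@3): 4 holes -> [(2, 2), (2, 3), (3, 2), (3, 3)]
Unfold 3 (reflect across h@2): 8 holes -> [(0, 2), (0, 3), (1, 2), (1, 3), (2, 2), (2, 3), (3, 2), (3, 3)]
Unfold 4 (reflect across v@2): 16 holes -> [(0, 0), (0, 1), (0, 2), (0, 3), (1, 0), (1, 1), (1, 2), (1, 3), (2, 0), (2, 1), (2, 2), (2, 3), (3, 0), (3, 1), (3, 2), (3, 3)]

Answer: 16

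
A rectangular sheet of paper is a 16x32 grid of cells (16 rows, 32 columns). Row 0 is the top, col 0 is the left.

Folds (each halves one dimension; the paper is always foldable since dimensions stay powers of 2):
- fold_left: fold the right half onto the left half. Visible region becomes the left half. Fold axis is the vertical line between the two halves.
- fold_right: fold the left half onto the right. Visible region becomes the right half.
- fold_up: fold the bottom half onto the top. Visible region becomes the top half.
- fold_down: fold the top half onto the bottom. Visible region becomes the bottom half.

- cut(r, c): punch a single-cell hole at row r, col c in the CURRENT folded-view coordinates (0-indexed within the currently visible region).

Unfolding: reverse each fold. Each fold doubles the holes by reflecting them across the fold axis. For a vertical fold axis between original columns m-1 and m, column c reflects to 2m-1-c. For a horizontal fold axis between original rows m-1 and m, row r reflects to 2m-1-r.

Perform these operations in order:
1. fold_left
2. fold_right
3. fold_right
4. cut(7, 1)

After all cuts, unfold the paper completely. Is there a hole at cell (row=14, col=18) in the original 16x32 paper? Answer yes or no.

Op 1 fold_left: fold axis v@16; visible region now rows[0,16) x cols[0,16) = 16x16
Op 2 fold_right: fold axis v@8; visible region now rows[0,16) x cols[8,16) = 16x8
Op 3 fold_right: fold axis v@12; visible region now rows[0,16) x cols[12,16) = 16x4
Op 4 cut(7, 1): punch at orig (7,13); cuts so far [(7, 13)]; region rows[0,16) x cols[12,16) = 16x4
Unfold 1 (reflect across v@12): 2 holes -> [(7, 10), (7, 13)]
Unfold 2 (reflect across v@8): 4 holes -> [(7, 2), (7, 5), (7, 10), (7, 13)]
Unfold 3 (reflect across v@16): 8 holes -> [(7, 2), (7, 5), (7, 10), (7, 13), (7, 18), (7, 21), (7, 26), (7, 29)]
Holes: [(7, 2), (7, 5), (7, 10), (7, 13), (7, 18), (7, 21), (7, 26), (7, 29)]

Answer: no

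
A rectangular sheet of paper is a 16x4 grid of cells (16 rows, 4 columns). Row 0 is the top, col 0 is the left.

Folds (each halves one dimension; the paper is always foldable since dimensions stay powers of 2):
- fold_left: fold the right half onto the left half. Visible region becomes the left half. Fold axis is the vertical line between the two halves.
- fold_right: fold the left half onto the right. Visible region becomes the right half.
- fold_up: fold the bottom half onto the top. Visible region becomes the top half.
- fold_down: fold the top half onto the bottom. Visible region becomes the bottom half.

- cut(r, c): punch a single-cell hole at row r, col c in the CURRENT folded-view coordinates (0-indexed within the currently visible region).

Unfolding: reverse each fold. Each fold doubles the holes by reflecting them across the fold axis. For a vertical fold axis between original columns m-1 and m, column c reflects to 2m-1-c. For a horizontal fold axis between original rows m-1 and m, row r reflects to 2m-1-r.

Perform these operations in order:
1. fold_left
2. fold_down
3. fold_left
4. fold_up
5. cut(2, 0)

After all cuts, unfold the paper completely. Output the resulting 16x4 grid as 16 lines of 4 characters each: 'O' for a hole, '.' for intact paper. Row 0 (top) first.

Op 1 fold_left: fold axis v@2; visible region now rows[0,16) x cols[0,2) = 16x2
Op 2 fold_down: fold axis h@8; visible region now rows[8,16) x cols[0,2) = 8x2
Op 3 fold_left: fold axis v@1; visible region now rows[8,16) x cols[0,1) = 8x1
Op 4 fold_up: fold axis h@12; visible region now rows[8,12) x cols[0,1) = 4x1
Op 5 cut(2, 0): punch at orig (10,0); cuts so far [(10, 0)]; region rows[8,12) x cols[0,1) = 4x1
Unfold 1 (reflect across h@12): 2 holes -> [(10, 0), (13, 0)]
Unfold 2 (reflect across v@1): 4 holes -> [(10, 0), (10, 1), (13, 0), (13, 1)]
Unfold 3 (reflect across h@8): 8 holes -> [(2, 0), (2, 1), (5, 0), (5, 1), (10, 0), (10, 1), (13, 0), (13, 1)]
Unfold 4 (reflect across v@2): 16 holes -> [(2, 0), (2, 1), (2, 2), (2, 3), (5, 0), (5, 1), (5, 2), (5, 3), (10, 0), (10, 1), (10, 2), (10, 3), (13, 0), (13, 1), (13, 2), (13, 3)]

Answer: ....
....
OOOO
....
....
OOOO
....
....
....
....
OOOO
....
....
OOOO
....
....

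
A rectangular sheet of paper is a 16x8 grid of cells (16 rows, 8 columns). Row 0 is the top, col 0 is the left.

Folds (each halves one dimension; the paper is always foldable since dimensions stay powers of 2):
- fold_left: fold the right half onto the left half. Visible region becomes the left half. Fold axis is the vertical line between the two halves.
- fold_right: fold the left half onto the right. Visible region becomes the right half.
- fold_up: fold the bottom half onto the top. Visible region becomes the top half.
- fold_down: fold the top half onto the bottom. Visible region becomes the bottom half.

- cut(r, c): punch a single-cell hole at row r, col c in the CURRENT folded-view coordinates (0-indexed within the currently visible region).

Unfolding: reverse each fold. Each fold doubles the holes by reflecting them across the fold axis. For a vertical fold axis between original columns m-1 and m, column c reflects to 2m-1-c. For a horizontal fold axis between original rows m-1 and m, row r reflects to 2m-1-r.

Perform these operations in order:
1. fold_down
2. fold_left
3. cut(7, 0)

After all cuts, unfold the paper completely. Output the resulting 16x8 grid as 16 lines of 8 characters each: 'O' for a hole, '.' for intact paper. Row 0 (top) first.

Op 1 fold_down: fold axis h@8; visible region now rows[8,16) x cols[0,8) = 8x8
Op 2 fold_left: fold axis v@4; visible region now rows[8,16) x cols[0,4) = 8x4
Op 3 cut(7, 0): punch at orig (15,0); cuts so far [(15, 0)]; region rows[8,16) x cols[0,4) = 8x4
Unfold 1 (reflect across v@4): 2 holes -> [(15, 0), (15, 7)]
Unfold 2 (reflect across h@8): 4 holes -> [(0, 0), (0, 7), (15, 0), (15, 7)]

Answer: O......O
........
........
........
........
........
........
........
........
........
........
........
........
........
........
O......O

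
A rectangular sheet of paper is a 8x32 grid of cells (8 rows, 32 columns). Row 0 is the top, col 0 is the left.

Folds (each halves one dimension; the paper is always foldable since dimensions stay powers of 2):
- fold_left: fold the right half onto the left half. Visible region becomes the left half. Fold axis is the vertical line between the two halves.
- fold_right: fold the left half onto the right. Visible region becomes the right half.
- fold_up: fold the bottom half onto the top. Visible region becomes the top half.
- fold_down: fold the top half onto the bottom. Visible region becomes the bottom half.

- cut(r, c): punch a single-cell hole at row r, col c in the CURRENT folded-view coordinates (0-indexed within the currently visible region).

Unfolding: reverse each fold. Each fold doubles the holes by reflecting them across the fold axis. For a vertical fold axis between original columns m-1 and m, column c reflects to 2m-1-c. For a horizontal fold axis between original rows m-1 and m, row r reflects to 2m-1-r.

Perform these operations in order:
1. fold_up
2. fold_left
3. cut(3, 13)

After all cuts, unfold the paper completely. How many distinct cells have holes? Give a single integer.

Answer: 4

Derivation:
Op 1 fold_up: fold axis h@4; visible region now rows[0,4) x cols[0,32) = 4x32
Op 2 fold_left: fold axis v@16; visible region now rows[0,4) x cols[0,16) = 4x16
Op 3 cut(3, 13): punch at orig (3,13); cuts so far [(3, 13)]; region rows[0,4) x cols[0,16) = 4x16
Unfold 1 (reflect across v@16): 2 holes -> [(3, 13), (3, 18)]
Unfold 2 (reflect across h@4): 4 holes -> [(3, 13), (3, 18), (4, 13), (4, 18)]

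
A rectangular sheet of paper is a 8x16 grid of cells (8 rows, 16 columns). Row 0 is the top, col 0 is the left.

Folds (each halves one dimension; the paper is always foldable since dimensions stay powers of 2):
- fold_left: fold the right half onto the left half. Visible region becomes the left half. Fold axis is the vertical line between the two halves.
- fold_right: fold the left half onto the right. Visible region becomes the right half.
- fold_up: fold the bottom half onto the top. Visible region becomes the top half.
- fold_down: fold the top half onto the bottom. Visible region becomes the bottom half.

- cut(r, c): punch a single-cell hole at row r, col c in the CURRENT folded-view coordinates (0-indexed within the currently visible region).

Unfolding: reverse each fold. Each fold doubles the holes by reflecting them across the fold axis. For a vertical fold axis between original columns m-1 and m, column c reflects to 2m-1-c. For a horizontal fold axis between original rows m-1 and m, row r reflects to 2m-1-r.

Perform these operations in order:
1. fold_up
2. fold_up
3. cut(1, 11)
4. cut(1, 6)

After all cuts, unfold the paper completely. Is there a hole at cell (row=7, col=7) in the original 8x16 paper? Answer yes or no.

Answer: no

Derivation:
Op 1 fold_up: fold axis h@4; visible region now rows[0,4) x cols[0,16) = 4x16
Op 2 fold_up: fold axis h@2; visible region now rows[0,2) x cols[0,16) = 2x16
Op 3 cut(1, 11): punch at orig (1,11); cuts so far [(1, 11)]; region rows[0,2) x cols[0,16) = 2x16
Op 4 cut(1, 6): punch at orig (1,6); cuts so far [(1, 6), (1, 11)]; region rows[0,2) x cols[0,16) = 2x16
Unfold 1 (reflect across h@2): 4 holes -> [(1, 6), (1, 11), (2, 6), (2, 11)]
Unfold 2 (reflect across h@4): 8 holes -> [(1, 6), (1, 11), (2, 6), (2, 11), (5, 6), (5, 11), (6, 6), (6, 11)]
Holes: [(1, 6), (1, 11), (2, 6), (2, 11), (5, 6), (5, 11), (6, 6), (6, 11)]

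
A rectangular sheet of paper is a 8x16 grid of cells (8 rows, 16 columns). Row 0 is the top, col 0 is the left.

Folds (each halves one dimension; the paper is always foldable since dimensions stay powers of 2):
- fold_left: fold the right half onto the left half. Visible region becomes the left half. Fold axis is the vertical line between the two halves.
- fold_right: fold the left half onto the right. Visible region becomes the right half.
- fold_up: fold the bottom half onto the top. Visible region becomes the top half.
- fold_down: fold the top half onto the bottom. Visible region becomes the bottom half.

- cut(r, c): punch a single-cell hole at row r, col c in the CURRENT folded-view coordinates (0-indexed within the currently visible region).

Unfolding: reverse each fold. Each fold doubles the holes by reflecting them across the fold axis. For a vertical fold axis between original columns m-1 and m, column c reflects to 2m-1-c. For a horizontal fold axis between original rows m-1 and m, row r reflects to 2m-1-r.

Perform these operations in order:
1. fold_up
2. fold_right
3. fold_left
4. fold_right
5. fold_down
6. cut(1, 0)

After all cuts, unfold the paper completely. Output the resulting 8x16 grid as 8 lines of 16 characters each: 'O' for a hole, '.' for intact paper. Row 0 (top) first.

Answer: .OO..OO..OO..OO.
................
................
.OO..OO..OO..OO.
.OO..OO..OO..OO.
................
................
.OO..OO..OO..OO.

Derivation:
Op 1 fold_up: fold axis h@4; visible region now rows[0,4) x cols[0,16) = 4x16
Op 2 fold_right: fold axis v@8; visible region now rows[0,4) x cols[8,16) = 4x8
Op 3 fold_left: fold axis v@12; visible region now rows[0,4) x cols[8,12) = 4x4
Op 4 fold_right: fold axis v@10; visible region now rows[0,4) x cols[10,12) = 4x2
Op 5 fold_down: fold axis h@2; visible region now rows[2,4) x cols[10,12) = 2x2
Op 6 cut(1, 0): punch at orig (3,10); cuts so far [(3, 10)]; region rows[2,4) x cols[10,12) = 2x2
Unfold 1 (reflect across h@2): 2 holes -> [(0, 10), (3, 10)]
Unfold 2 (reflect across v@10): 4 holes -> [(0, 9), (0, 10), (3, 9), (3, 10)]
Unfold 3 (reflect across v@12): 8 holes -> [(0, 9), (0, 10), (0, 13), (0, 14), (3, 9), (3, 10), (3, 13), (3, 14)]
Unfold 4 (reflect across v@8): 16 holes -> [(0, 1), (0, 2), (0, 5), (0, 6), (0, 9), (0, 10), (0, 13), (0, 14), (3, 1), (3, 2), (3, 5), (3, 6), (3, 9), (3, 10), (3, 13), (3, 14)]
Unfold 5 (reflect across h@4): 32 holes -> [(0, 1), (0, 2), (0, 5), (0, 6), (0, 9), (0, 10), (0, 13), (0, 14), (3, 1), (3, 2), (3, 5), (3, 6), (3, 9), (3, 10), (3, 13), (3, 14), (4, 1), (4, 2), (4, 5), (4, 6), (4, 9), (4, 10), (4, 13), (4, 14), (7, 1), (7, 2), (7, 5), (7, 6), (7, 9), (7, 10), (7, 13), (7, 14)]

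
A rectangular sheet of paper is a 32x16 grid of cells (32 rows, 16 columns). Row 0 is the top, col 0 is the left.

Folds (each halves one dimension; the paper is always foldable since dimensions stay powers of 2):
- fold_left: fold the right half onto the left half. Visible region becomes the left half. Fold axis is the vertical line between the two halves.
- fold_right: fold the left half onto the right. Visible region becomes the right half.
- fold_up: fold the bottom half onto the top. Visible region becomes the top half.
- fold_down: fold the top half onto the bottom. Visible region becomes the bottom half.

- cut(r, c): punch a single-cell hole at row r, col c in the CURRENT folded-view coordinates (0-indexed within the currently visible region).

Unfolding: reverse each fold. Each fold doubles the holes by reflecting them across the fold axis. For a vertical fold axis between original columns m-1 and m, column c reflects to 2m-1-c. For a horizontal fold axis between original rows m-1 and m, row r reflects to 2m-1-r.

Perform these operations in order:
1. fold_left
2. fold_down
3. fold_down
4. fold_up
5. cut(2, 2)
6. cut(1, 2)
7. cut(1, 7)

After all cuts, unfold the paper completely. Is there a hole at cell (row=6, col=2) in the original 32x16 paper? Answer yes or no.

Answer: yes

Derivation:
Op 1 fold_left: fold axis v@8; visible region now rows[0,32) x cols[0,8) = 32x8
Op 2 fold_down: fold axis h@16; visible region now rows[16,32) x cols[0,8) = 16x8
Op 3 fold_down: fold axis h@24; visible region now rows[24,32) x cols[0,8) = 8x8
Op 4 fold_up: fold axis h@28; visible region now rows[24,28) x cols[0,8) = 4x8
Op 5 cut(2, 2): punch at orig (26,2); cuts so far [(26, 2)]; region rows[24,28) x cols[0,8) = 4x8
Op 6 cut(1, 2): punch at orig (25,2); cuts so far [(25, 2), (26, 2)]; region rows[24,28) x cols[0,8) = 4x8
Op 7 cut(1, 7): punch at orig (25,7); cuts so far [(25, 2), (25, 7), (26, 2)]; region rows[24,28) x cols[0,8) = 4x8
Unfold 1 (reflect across h@28): 6 holes -> [(25, 2), (25, 7), (26, 2), (29, 2), (30, 2), (30, 7)]
Unfold 2 (reflect across h@24): 12 holes -> [(17, 2), (17, 7), (18, 2), (21, 2), (22, 2), (22, 7), (25, 2), (25, 7), (26, 2), (29, 2), (30, 2), (30, 7)]
Unfold 3 (reflect across h@16): 24 holes -> [(1, 2), (1, 7), (2, 2), (5, 2), (6, 2), (6, 7), (9, 2), (9, 7), (10, 2), (13, 2), (14, 2), (14, 7), (17, 2), (17, 7), (18, 2), (21, 2), (22, 2), (22, 7), (25, 2), (25, 7), (26, 2), (29, 2), (30, 2), (30, 7)]
Unfold 4 (reflect across v@8): 48 holes -> [(1, 2), (1, 7), (1, 8), (1, 13), (2, 2), (2, 13), (5, 2), (5, 13), (6, 2), (6, 7), (6, 8), (6, 13), (9, 2), (9, 7), (9, 8), (9, 13), (10, 2), (10, 13), (13, 2), (13, 13), (14, 2), (14, 7), (14, 8), (14, 13), (17, 2), (17, 7), (17, 8), (17, 13), (18, 2), (18, 13), (21, 2), (21, 13), (22, 2), (22, 7), (22, 8), (22, 13), (25, 2), (25, 7), (25, 8), (25, 13), (26, 2), (26, 13), (29, 2), (29, 13), (30, 2), (30, 7), (30, 8), (30, 13)]
Holes: [(1, 2), (1, 7), (1, 8), (1, 13), (2, 2), (2, 13), (5, 2), (5, 13), (6, 2), (6, 7), (6, 8), (6, 13), (9, 2), (9, 7), (9, 8), (9, 13), (10, 2), (10, 13), (13, 2), (13, 13), (14, 2), (14, 7), (14, 8), (14, 13), (17, 2), (17, 7), (17, 8), (17, 13), (18, 2), (18, 13), (21, 2), (21, 13), (22, 2), (22, 7), (22, 8), (22, 13), (25, 2), (25, 7), (25, 8), (25, 13), (26, 2), (26, 13), (29, 2), (29, 13), (30, 2), (30, 7), (30, 8), (30, 13)]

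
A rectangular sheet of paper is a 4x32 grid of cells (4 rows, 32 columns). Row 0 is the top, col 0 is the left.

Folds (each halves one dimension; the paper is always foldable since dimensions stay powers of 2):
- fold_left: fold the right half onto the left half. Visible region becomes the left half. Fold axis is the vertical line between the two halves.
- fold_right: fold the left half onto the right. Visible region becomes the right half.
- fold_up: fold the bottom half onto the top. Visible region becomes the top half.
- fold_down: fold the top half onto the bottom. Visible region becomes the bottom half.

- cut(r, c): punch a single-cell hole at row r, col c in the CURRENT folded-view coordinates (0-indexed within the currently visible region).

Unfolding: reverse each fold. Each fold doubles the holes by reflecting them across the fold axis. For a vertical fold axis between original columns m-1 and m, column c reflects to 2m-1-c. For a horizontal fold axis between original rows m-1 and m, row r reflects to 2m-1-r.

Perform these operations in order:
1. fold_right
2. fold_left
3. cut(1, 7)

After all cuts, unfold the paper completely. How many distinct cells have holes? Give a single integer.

Op 1 fold_right: fold axis v@16; visible region now rows[0,4) x cols[16,32) = 4x16
Op 2 fold_left: fold axis v@24; visible region now rows[0,4) x cols[16,24) = 4x8
Op 3 cut(1, 7): punch at orig (1,23); cuts so far [(1, 23)]; region rows[0,4) x cols[16,24) = 4x8
Unfold 1 (reflect across v@24): 2 holes -> [(1, 23), (1, 24)]
Unfold 2 (reflect across v@16): 4 holes -> [(1, 7), (1, 8), (1, 23), (1, 24)]

Answer: 4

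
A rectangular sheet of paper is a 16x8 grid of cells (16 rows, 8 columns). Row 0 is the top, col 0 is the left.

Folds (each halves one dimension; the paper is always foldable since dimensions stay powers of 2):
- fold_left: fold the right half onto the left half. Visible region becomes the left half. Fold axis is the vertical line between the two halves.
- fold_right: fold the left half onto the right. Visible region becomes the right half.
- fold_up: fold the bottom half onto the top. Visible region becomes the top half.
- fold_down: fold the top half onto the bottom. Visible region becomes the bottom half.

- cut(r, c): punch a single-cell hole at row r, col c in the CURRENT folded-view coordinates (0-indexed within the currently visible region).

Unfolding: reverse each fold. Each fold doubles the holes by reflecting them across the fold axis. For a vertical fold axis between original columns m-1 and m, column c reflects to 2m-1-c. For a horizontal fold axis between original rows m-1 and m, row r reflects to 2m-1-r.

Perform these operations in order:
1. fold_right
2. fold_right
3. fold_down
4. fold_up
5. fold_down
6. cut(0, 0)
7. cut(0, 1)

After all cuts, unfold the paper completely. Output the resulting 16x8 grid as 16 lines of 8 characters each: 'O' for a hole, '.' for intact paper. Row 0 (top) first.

Op 1 fold_right: fold axis v@4; visible region now rows[0,16) x cols[4,8) = 16x4
Op 2 fold_right: fold axis v@6; visible region now rows[0,16) x cols[6,8) = 16x2
Op 3 fold_down: fold axis h@8; visible region now rows[8,16) x cols[6,8) = 8x2
Op 4 fold_up: fold axis h@12; visible region now rows[8,12) x cols[6,8) = 4x2
Op 5 fold_down: fold axis h@10; visible region now rows[10,12) x cols[6,8) = 2x2
Op 6 cut(0, 0): punch at orig (10,6); cuts so far [(10, 6)]; region rows[10,12) x cols[6,8) = 2x2
Op 7 cut(0, 1): punch at orig (10,7); cuts so far [(10, 6), (10, 7)]; region rows[10,12) x cols[6,8) = 2x2
Unfold 1 (reflect across h@10): 4 holes -> [(9, 6), (9, 7), (10, 6), (10, 7)]
Unfold 2 (reflect across h@12): 8 holes -> [(9, 6), (9, 7), (10, 6), (10, 7), (13, 6), (13, 7), (14, 6), (14, 7)]
Unfold 3 (reflect across h@8): 16 holes -> [(1, 6), (1, 7), (2, 6), (2, 7), (5, 6), (5, 7), (6, 6), (6, 7), (9, 6), (9, 7), (10, 6), (10, 7), (13, 6), (13, 7), (14, 6), (14, 7)]
Unfold 4 (reflect across v@6): 32 holes -> [(1, 4), (1, 5), (1, 6), (1, 7), (2, 4), (2, 5), (2, 6), (2, 7), (5, 4), (5, 5), (5, 6), (5, 7), (6, 4), (6, 5), (6, 6), (6, 7), (9, 4), (9, 5), (9, 6), (9, 7), (10, 4), (10, 5), (10, 6), (10, 7), (13, 4), (13, 5), (13, 6), (13, 7), (14, 4), (14, 5), (14, 6), (14, 7)]
Unfold 5 (reflect across v@4): 64 holes -> [(1, 0), (1, 1), (1, 2), (1, 3), (1, 4), (1, 5), (1, 6), (1, 7), (2, 0), (2, 1), (2, 2), (2, 3), (2, 4), (2, 5), (2, 6), (2, 7), (5, 0), (5, 1), (5, 2), (5, 3), (5, 4), (5, 5), (5, 6), (5, 7), (6, 0), (6, 1), (6, 2), (6, 3), (6, 4), (6, 5), (6, 6), (6, 7), (9, 0), (9, 1), (9, 2), (9, 3), (9, 4), (9, 5), (9, 6), (9, 7), (10, 0), (10, 1), (10, 2), (10, 3), (10, 4), (10, 5), (10, 6), (10, 7), (13, 0), (13, 1), (13, 2), (13, 3), (13, 4), (13, 5), (13, 6), (13, 7), (14, 0), (14, 1), (14, 2), (14, 3), (14, 4), (14, 5), (14, 6), (14, 7)]

Answer: ........
OOOOOOOO
OOOOOOOO
........
........
OOOOOOOO
OOOOOOOO
........
........
OOOOOOOO
OOOOOOOO
........
........
OOOOOOOO
OOOOOOOO
........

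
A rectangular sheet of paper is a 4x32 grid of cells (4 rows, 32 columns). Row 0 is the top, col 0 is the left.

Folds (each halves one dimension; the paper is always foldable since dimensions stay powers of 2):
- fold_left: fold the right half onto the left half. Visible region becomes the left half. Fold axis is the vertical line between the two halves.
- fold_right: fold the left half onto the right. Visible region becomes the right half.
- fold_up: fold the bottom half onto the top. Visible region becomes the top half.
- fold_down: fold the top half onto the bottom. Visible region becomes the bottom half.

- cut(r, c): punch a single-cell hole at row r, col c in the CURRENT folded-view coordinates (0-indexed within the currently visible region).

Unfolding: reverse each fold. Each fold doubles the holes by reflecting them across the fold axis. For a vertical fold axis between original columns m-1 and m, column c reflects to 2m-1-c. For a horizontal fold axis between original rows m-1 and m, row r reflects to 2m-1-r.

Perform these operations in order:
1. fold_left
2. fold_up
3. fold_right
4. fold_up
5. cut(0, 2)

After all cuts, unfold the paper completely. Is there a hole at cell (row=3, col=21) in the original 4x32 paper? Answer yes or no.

Op 1 fold_left: fold axis v@16; visible region now rows[0,4) x cols[0,16) = 4x16
Op 2 fold_up: fold axis h@2; visible region now rows[0,2) x cols[0,16) = 2x16
Op 3 fold_right: fold axis v@8; visible region now rows[0,2) x cols[8,16) = 2x8
Op 4 fold_up: fold axis h@1; visible region now rows[0,1) x cols[8,16) = 1x8
Op 5 cut(0, 2): punch at orig (0,10); cuts so far [(0, 10)]; region rows[0,1) x cols[8,16) = 1x8
Unfold 1 (reflect across h@1): 2 holes -> [(0, 10), (1, 10)]
Unfold 2 (reflect across v@8): 4 holes -> [(0, 5), (0, 10), (1, 5), (1, 10)]
Unfold 3 (reflect across h@2): 8 holes -> [(0, 5), (0, 10), (1, 5), (1, 10), (2, 5), (2, 10), (3, 5), (3, 10)]
Unfold 4 (reflect across v@16): 16 holes -> [(0, 5), (0, 10), (0, 21), (0, 26), (1, 5), (1, 10), (1, 21), (1, 26), (2, 5), (2, 10), (2, 21), (2, 26), (3, 5), (3, 10), (3, 21), (3, 26)]
Holes: [(0, 5), (0, 10), (0, 21), (0, 26), (1, 5), (1, 10), (1, 21), (1, 26), (2, 5), (2, 10), (2, 21), (2, 26), (3, 5), (3, 10), (3, 21), (3, 26)]

Answer: yes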